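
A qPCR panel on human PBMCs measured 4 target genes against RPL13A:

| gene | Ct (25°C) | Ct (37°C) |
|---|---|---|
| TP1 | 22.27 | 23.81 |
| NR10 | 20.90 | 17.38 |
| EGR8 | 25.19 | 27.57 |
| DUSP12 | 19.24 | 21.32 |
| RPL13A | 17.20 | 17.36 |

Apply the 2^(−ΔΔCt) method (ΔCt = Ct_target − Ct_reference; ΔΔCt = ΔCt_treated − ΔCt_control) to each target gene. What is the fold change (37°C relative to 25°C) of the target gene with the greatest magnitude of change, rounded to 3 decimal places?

TP1: ΔΔCt = (23.81−17.36) − (22.27−17.20) = 6.45 − 5.07 = 1.38; fold change = 2^-1.38 = 0.384
NR10: ΔΔCt = (17.38−17.36) − (20.90−17.20) = 0.02 − 3.70 = -3.68; fold change = 2^3.68 = 12.817
EGR8: ΔΔCt = (27.57−17.36) − (25.19−17.20) = 10.21 − 7.99 = 2.22; fold change = 2^-2.22 = 0.215
DUSP12: ΔΔCt = (21.32−17.36) − (19.24−17.20) = 3.96 − 2.04 = 1.92; fold change = 2^-1.92 = 0.264
NR10 has the largest |ΔΔCt| = 3.68.

12.817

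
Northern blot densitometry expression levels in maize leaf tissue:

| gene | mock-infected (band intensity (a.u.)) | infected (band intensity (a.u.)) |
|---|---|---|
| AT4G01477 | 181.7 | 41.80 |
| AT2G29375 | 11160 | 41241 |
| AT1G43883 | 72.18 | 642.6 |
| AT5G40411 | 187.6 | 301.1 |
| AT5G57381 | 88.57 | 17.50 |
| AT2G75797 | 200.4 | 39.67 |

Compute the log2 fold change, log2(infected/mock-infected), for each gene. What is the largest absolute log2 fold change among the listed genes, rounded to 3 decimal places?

log2(41.80/181.7) = -2.120  (AT4G01477)
log2(41241/11160) = 1.886  (AT2G29375)
log2(642.6/72.18) = 3.154  (AT1G43883)
log2(301.1/187.6) = 0.683  (AT5G40411)
log2(17.50/88.57) = -2.339  (AT5G57381)
log2(39.67/200.4) = -2.337  (AT2G75797)
The largest magnitude belongs to AT1G43883.

3.154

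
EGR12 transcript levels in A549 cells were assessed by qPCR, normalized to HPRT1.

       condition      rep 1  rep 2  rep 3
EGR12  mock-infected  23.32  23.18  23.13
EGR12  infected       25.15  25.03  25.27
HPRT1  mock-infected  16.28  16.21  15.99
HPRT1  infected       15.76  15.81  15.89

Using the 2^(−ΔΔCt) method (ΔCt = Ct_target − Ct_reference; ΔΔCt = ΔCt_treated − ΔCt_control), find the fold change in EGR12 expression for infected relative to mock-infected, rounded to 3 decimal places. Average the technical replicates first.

Mean Ct: EGR12 mock-infected 23.210; EGR12 infected 25.150; HPRT1 mock-infected 16.160; HPRT1 infected 15.820
ΔCt(mock-infected) = 23.210 − 16.160 = 7.050
ΔCt(infected) = 25.150 − 15.820 = 9.330
ΔΔCt = 9.330 − 7.050 = 2.280
Fold change = 2^(−2.280) = 0.2059

0.206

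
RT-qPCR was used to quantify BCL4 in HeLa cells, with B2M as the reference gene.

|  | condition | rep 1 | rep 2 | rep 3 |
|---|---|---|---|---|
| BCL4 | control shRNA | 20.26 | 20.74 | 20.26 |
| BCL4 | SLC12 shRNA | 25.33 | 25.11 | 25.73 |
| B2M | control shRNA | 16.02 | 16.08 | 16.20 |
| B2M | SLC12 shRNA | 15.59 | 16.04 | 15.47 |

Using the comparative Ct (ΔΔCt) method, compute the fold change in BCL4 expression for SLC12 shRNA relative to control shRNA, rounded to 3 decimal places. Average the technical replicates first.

0.024

Mean Ct: BCL4 control shRNA 20.420; BCL4 SLC12 shRNA 25.390; B2M control shRNA 16.100; B2M SLC12 shRNA 15.700
ΔCt(control shRNA) = 20.420 − 16.100 = 4.320
ΔCt(SLC12 shRNA) = 25.390 − 15.700 = 9.690
ΔΔCt = 9.690 − 4.320 = 5.370
Fold change = 2^(−5.370) = 0.0242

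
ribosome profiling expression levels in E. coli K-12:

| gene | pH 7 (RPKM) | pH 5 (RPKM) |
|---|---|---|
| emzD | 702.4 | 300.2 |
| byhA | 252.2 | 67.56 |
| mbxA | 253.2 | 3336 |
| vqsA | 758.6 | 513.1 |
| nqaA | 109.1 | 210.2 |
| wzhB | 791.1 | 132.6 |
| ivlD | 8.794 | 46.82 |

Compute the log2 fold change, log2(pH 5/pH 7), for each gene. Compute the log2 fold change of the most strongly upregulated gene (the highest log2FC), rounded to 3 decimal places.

3.720

log2(300.2/702.4) = -1.226  (emzD)
log2(67.56/252.2) = -1.900  (byhA)
log2(3336/253.2) = 3.720  (mbxA)
log2(513.1/758.6) = -0.564  (vqsA)
log2(210.2/109.1) = 0.946  (nqaA)
log2(132.6/791.1) = -2.577  (wzhB)
log2(46.82/8.794) = 2.413  (ivlD)
mbxA is most strongly upregulated.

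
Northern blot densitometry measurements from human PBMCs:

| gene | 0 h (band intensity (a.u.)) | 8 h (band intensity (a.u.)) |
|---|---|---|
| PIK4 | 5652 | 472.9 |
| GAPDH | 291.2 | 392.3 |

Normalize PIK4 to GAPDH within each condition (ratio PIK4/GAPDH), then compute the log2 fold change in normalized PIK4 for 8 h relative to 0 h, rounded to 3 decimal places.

-4.009

PIK4/GAPDH (0 h) = 5652 / 291.2 = 19.409
PIK4/GAPDH (8 h) = 472.9 / 392.3 = 1.2055
Fold change = 1.2055 / 19.409 = 0.0621
log2(0.0621) = -4.0091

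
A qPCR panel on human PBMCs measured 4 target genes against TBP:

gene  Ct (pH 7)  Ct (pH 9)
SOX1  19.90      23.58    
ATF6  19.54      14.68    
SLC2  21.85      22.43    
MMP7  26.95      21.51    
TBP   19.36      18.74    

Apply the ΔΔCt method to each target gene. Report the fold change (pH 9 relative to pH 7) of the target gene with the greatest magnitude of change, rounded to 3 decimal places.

SOX1: ΔΔCt = (23.58−18.74) − (19.90−19.36) = 4.84 − 0.54 = 4.30; fold change = 2^-4.30 = 0.051
ATF6: ΔΔCt = (14.68−18.74) − (19.54−19.36) = -4.06 − 0.18 = -4.24; fold change = 2^4.24 = 18.896
SLC2: ΔΔCt = (22.43−18.74) − (21.85−19.36) = 3.69 − 2.49 = 1.20; fold change = 2^-1.20 = 0.435
MMP7: ΔΔCt = (21.51−18.74) − (26.95−19.36) = 2.77 − 7.59 = -4.82; fold change = 2^4.82 = 28.246
MMP7 has the largest |ΔΔCt| = 4.82.

28.246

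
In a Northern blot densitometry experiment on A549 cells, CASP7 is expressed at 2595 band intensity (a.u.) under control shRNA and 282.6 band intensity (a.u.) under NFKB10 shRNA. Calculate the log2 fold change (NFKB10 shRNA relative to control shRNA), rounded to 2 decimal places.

Fold change = 282.6 / 2595 = 0.1089
log2(0.1089) = -3.199

-3.20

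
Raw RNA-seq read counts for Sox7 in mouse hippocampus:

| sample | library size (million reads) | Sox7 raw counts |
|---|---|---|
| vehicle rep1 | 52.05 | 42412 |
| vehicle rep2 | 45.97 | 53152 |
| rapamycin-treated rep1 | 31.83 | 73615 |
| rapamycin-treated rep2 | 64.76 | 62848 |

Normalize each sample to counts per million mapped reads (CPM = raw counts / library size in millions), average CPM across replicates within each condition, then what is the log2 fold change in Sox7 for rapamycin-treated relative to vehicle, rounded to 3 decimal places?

CPM(vehicle rep1) = 42412 / 52.05 = 814.8319
CPM(vehicle rep2) = 53152 / 45.97 = 1156.2323
CPM(rapamycin-treated rep1) = 73615 / 31.83 = 2312.7553
CPM(rapamycin-treated rep2) = 62848 / 64.76 = 970.4756
mean CPM(vehicle) = 985.5321; mean CPM(rapamycin-treated) = 1641.6154
Fold change = 1641.6154 / 985.5321 = 1.66571
log2(1.66571) = 0.7361

0.736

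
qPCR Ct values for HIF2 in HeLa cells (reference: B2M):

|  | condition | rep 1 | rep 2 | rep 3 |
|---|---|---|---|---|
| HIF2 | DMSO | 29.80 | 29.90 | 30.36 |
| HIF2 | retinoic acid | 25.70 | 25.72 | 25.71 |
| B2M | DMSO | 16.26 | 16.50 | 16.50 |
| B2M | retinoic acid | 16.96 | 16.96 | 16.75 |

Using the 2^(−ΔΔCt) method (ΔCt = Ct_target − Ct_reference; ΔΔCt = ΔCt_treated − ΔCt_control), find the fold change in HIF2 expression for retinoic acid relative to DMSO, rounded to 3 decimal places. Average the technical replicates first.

27.474

Mean Ct: HIF2 DMSO 30.020; HIF2 retinoic acid 25.710; B2M DMSO 16.420; B2M retinoic acid 16.890
ΔCt(DMSO) = 30.020 − 16.420 = 13.600
ΔCt(retinoic acid) = 25.710 − 16.890 = 8.820
ΔΔCt = 8.820 − 13.600 = -4.780
Fold change = 2^(−(-4.780)) = 2^4.780 = 27.4741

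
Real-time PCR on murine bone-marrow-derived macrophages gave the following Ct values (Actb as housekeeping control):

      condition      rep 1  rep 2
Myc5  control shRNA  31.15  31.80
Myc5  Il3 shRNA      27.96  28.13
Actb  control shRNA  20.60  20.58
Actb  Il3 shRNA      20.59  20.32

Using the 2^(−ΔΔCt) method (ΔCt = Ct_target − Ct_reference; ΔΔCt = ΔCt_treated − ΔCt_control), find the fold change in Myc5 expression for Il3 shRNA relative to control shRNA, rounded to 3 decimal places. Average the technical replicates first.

Mean Ct: Myc5 control shRNA 31.475; Myc5 Il3 shRNA 28.045; Actb control shRNA 20.590; Actb Il3 shRNA 20.455
ΔCt(control shRNA) = 31.475 − 20.590 = 10.885
ΔCt(Il3 shRNA) = 28.045 − 20.455 = 7.590
ΔΔCt = 7.590 − 10.885 = -3.295
Fold change = 2^(−(-3.295)) = 2^3.295 = 9.8151

9.815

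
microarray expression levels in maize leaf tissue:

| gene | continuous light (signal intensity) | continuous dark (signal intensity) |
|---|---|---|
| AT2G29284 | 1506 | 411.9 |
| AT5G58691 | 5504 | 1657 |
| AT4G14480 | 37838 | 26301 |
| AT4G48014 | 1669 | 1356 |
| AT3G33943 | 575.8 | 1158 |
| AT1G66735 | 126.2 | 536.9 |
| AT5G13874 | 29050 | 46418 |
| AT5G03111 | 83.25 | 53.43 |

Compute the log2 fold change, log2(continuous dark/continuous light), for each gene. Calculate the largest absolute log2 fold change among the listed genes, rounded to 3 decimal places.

2.089

log2(411.9/1506) = -1.870  (AT2G29284)
log2(1657/5504) = -1.732  (AT5G58691)
log2(26301/37838) = -0.525  (AT4G14480)
log2(1356/1669) = -0.300  (AT4G48014)
log2(1158/575.8) = 1.008  (AT3G33943)
log2(536.9/126.2) = 2.089  (AT1G66735)
log2(46418/29050) = 0.676  (AT5G13874)
log2(53.43/83.25) = -0.640  (AT5G03111)
The largest magnitude belongs to AT1G66735.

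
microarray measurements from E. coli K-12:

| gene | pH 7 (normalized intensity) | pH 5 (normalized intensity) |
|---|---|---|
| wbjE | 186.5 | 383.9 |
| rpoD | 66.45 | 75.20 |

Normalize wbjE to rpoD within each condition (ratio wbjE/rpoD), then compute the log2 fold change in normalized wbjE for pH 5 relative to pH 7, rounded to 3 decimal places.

wbjE/rpoD (pH 7) = 186.5 / 66.45 = 2.8066
wbjE/rpoD (pH 5) = 383.9 / 75.20 = 5.1051
Fold change = 5.1051 / 2.8066 = 1.8189
log2(1.8189) = 0.8631

0.863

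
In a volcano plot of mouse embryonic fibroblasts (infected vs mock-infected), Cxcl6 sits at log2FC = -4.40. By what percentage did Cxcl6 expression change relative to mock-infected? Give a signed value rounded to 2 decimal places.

Fold change = 2^(-4.40) = 0.0474
Percent change = (FC − 1) × 100% = (0.0474 − 1) × 100 = -95.26%

-95.26%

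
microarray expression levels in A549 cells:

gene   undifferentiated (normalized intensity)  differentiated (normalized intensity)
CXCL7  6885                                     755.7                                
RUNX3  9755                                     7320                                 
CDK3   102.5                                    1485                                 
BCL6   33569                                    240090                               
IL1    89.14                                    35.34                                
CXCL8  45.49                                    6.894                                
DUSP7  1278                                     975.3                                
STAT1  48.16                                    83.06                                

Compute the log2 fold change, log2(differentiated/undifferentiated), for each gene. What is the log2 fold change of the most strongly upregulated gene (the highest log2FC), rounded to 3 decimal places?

3.857

log2(755.7/6885) = -3.188  (CXCL7)
log2(7320/9755) = -0.414  (RUNX3)
log2(1485/102.5) = 3.857  (CDK3)
log2(240090/33569) = 2.838  (BCL6)
log2(35.34/89.14) = -1.335  (IL1)
log2(6.894/45.49) = -2.722  (CXCL8)
log2(975.3/1278) = -0.390  (DUSP7)
log2(83.06/48.16) = 0.786  (STAT1)
CDK3 is most strongly upregulated.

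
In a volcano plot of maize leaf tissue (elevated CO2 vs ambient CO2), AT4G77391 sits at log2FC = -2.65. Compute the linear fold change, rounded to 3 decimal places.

Fold change = 2^(-2.65) = 0.1593
That is, AT4G77391 drops to 15.9% of the ambient CO2 level.

0.159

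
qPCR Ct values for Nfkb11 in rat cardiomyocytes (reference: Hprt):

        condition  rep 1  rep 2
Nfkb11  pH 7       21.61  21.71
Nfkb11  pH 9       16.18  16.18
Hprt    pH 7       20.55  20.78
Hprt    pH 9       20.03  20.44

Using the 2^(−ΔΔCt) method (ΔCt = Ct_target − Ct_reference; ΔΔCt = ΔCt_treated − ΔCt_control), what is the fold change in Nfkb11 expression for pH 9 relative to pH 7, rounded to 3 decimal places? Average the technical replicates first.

Mean Ct: Nfkb11 pH 7 21.660; Nfkb11 pH 9 16.180; Hprt pH 7 20.665; Hprt pH 9 20.235
ΔCt(pH 7) = 21.660 − 20.665 = 0.995
ΔCt(pH 9) = 16.180 − 20.235 = -4.055
ΔΔCt = -4.055 − 0.995 = -5.050
Fold change = 2^(−(-5.050)) = 2^5.050 = 33.1285

33.128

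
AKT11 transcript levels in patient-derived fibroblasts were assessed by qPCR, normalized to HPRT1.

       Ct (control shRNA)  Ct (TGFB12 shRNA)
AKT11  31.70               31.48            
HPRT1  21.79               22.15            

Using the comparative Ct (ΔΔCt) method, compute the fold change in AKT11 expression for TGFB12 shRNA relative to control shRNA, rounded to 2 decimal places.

1.49

ΔCt(control shRNA) = 31.700 − 21.790 = 9.910
ΔCt(TGFB12 shRNA) = 31.480 − 22.150 = 9.330
ΔΔCt = 9.330 − 9.910 = -0.580
Fold change = 2^(−(-0.580)) = 2^0.580 = 1.495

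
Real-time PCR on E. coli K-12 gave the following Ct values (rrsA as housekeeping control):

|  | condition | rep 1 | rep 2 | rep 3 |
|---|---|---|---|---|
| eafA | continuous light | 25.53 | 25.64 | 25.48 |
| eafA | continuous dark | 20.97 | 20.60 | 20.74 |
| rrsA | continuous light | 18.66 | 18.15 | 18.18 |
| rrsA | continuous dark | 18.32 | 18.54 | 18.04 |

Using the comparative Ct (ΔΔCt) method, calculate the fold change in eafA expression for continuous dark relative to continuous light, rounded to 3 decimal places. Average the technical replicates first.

26.909

Mean Ct: eafA continuous light 25.550; eafA continuous dark 20.770; rrsA continuous light 18.330; rrsA continuous dark 18.300
ΔCt(continuous light) = 25.550 − 18.330 = 7.220
ΔCt(continuous dark) = 20.770 − 18.300 = 2.470
ΔΔCt = 2.470 − 7.220 = -4.750
Fold change = 2^(−(-4.750)) = 2^4.750 = 26.9087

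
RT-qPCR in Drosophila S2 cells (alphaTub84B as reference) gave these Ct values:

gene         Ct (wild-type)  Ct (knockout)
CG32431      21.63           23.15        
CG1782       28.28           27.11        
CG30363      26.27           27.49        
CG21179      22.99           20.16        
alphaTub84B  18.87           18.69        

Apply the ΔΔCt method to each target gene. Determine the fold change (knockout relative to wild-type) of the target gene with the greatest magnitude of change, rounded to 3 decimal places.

6.277

CG32431: ΔΔCt = (23.15−18.69) − (21.63−18.87) = 4.46 − 2.76 = 1.70; fold change = 2^-1.70 = 0.308
CG1782: ΔΔCt = (27.11−18.69) − (28.28−18.87) = 8.42 − 9.41 = -0.99; fold change = 2^0.99 = 1.986
CG30363: ΔΔCt = (27.49−18.69) − (26.27−18.87) = 8.80 − 7.40 = 1.40; fold change = 2^-1.40 = 0.379
CG21179: ΔΔCt = (20.16−18.69) − (22.99−18.87) = 1.47 − 4.12 = -2.65; fold change = 2^2.65 = 6.277
CG21179 has the largest |ΔΔCt| = 2.65.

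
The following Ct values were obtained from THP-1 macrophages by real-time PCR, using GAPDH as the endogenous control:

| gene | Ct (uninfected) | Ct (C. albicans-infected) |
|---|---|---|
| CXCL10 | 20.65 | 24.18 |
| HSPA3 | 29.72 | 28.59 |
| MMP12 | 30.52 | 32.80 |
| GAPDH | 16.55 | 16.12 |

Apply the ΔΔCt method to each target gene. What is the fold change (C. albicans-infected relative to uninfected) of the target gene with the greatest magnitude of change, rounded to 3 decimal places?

0.064

CXCL10: ΔΔCt = (24.18−16.12) − (20.65−16.55) = 8.06 − 4.10 = 3.96; fold change = 2^-3.96 = 0.064
HSPA3: ΔΔCt = (28.59−16.12) − (29.72−16.55) = 12.47 − 13.17 = -0.70; fold change = 2^0.70 = 1.625
MMP12: ΔΔCt = (32.80−16.12) − (30.52−16.55) = 16.68 − 13.97 = 2.71; fold change = 2^-2.71 = 0.153
CXCL10 has the largest |ΔΔCt| = 3.96.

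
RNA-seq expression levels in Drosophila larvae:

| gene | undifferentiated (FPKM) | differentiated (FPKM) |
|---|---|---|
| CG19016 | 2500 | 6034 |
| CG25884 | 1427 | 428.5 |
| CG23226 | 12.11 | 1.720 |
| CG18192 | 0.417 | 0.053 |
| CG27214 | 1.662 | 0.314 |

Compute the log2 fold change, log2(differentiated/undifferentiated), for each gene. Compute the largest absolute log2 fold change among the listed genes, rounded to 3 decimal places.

2.976

log2(6034/2500) = 1.271  (CG19016)
log2(428.5/1427) = -1.736  (CG25884)
log2(1.720/12.11) = -2.816  (CG23226)
log2(0.053/0.417) = -2.976  (CG18192)
log2(0.314/1.662) = -2.404  (CG27214)
The largest magnitude belongs to CG18192.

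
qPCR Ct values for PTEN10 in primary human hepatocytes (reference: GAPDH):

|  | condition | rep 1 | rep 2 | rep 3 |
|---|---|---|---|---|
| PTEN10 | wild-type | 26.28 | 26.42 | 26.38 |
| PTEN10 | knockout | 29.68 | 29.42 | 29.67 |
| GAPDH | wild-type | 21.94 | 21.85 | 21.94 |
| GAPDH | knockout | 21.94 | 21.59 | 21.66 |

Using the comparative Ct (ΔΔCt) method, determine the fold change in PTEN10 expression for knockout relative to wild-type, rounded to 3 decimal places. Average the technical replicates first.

Mean Ct: PTEN10 wild-type 26.360; PTEN10 knockout 29.590; GAPDH wild-type 21.910; GAPDH knockout 21.730
ΔCt(wild-type) = 26.360 − 21.910 = 4.450
ΔCt(knockout) = 29.590 − 21.730 = 7.860
ΔΔCt = 7.860 − 4.450 = 3.410
Fold change = 2^(−3.410) = 0.0941

0.094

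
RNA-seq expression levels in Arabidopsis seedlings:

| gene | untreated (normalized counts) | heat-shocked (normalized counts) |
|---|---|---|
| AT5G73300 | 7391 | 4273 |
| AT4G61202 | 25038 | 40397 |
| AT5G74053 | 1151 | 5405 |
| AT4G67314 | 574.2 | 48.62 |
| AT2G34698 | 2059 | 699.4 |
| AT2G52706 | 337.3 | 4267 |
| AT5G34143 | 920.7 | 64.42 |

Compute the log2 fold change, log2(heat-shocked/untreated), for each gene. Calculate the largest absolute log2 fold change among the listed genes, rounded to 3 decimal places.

log2(4273/7391) = -0.791  (AT5G73300)
log2(40397/25038) = 0.690  (AT4G61202)
log2(5405/1151) = 2.231  (AT5G74053)
log2(48.62/574.2) = -3.562  (AT4G67314)
log2(699.4/2059) = -1.558  (AT2G34698)
log2(4267/337.3) = 3.661  (AT2G52706)
log2(64.42/920.7) = -3.837  (AT5G34143)
The largest magnitude belongs to AT5G34143.

3.837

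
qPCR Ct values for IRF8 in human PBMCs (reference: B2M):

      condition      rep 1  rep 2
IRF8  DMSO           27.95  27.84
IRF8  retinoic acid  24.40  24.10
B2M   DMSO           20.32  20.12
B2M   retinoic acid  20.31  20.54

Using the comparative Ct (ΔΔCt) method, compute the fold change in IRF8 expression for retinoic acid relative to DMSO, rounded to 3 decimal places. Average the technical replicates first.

Mean Ct: IRF8 DMSO 27.895; IRF8 retinoic acid 24.250; B2M DMSO 20.220; B2M retinoic acid 20.425
ΔCt(DMSO) = 27.895 − 20.220 = 7.675
ΔCt(retinoic acid) = 24.250 − 20.425 = 3.825
ΔΔCt = 3.825 − 7.675 = -3.850
Fold change = 2^(−(-3.850)) = 2^3.850 = 14.4200

14.420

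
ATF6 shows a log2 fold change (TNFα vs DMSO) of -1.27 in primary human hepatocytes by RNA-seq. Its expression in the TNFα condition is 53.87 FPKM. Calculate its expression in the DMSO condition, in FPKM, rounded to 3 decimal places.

129.914

Fold change = 2^(-1.27) = 0.4147
DMSO expression = 53.87 / 0.4147 = 129.914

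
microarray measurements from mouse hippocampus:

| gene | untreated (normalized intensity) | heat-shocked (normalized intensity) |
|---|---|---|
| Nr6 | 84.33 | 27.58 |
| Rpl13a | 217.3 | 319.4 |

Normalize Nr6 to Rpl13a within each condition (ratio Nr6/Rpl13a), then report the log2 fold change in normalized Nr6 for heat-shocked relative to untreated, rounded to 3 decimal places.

-2.168

Nr6/Rpl13a (untreated) = 84.33 / 217.3 = 0.38808
Nr6/Rpl13a (heat-shocked) = 27.58 / 319.4 = 0.086349
Fold change = 0.086349 / 0.38808 = 0.2225
log2(0.2225) = -2.1681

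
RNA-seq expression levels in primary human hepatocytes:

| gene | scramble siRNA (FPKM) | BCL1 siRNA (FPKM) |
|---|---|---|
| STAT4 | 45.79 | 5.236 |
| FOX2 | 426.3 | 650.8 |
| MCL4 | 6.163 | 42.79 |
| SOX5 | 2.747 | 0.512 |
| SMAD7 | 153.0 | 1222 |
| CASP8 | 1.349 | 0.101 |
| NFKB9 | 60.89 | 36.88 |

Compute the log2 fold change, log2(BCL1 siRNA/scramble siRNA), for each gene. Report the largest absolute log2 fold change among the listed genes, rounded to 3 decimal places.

3.739

log2(5.236/45.79) = -3.128  (STAT4)
log2(650.8/426.3) = 0.610  (FOX2)
log2(42.79/6.163) = 2.796  (MCL4)
log2(0.512/2.747) = -2.424  (SOX5)
log2(1222/153.0) = 2.998  (SMAD7)
log2(0.101/1.349) = -3.739  (CASP8)
log2(36.88/60.89) = -0.723  (NFKB9)
The largest magnitude belongs to CASP8.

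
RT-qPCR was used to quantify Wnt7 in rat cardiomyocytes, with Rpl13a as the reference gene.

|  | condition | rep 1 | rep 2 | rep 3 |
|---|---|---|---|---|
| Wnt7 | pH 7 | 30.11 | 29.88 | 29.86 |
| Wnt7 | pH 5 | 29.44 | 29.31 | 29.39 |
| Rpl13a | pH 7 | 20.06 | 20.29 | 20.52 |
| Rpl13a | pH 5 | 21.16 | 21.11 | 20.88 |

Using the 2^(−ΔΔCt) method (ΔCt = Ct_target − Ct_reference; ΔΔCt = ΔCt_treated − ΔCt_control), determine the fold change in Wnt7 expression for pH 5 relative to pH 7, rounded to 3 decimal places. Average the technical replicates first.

Mean Ct: Wnt7 pH 7 29.950; Wnt7 pH 5 29.380; Rpl13a pH 7 20.290; Rpl13a pH 5 21.050
ΔCt(pH 7) = 29.950 − 20.290 = 9.660
ΔCt(pH 5) = 29.380 − 21.050 = 8.330
ΔΔCt = 8.330 − 9.660 = -1.330
Fold change = 2^(−(-1.330)) = 2^1.330 = 2.5140

2.514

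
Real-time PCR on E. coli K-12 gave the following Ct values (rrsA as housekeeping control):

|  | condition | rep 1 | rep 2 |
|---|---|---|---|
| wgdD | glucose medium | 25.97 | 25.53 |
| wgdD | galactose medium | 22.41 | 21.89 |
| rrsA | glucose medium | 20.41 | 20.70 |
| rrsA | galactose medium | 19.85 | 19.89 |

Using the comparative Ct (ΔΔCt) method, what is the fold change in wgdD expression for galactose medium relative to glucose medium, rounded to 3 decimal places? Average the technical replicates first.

7.542

Mean Ct: wgdD glucose medium 25.750; wgdD galactose medium 22.150; rrsA glucose medium 20.555; rrsA galactose medium 19.870
ΔCt(glucose medium) = 25.750 − 20.555 = 5.195
ΔCt(galactose medium) = 22.150 − 19.870 = 2.280
ΔΔCt = 2.280 − 5.195 = -2.915
Fold change = 2^(−(-2.915)) = 2^2.915 = 7.5423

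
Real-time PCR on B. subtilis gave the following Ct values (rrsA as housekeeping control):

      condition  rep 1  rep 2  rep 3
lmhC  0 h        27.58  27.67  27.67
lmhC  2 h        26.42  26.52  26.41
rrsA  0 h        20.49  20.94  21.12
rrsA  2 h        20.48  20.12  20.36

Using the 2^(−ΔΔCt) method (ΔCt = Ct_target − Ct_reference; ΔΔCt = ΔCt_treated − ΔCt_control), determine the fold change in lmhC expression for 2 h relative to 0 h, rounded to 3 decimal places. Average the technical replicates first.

1.580

Mean Ct: lmhC 0 h 27.640; lmhC 2 h 26.450; rrsA 0 h 20.850; rrsA 2 h 20.320
ΔCt(0 h) = 27.640 − 20.850 = 6.790
ΔCt(2 h) = 26.450 − 20.320 = 6.130
ΔΔCt = 6.130 − 6.790 = -0.660
Fold change = 2^(−(-0.660)) = 2^0.660 = 1.5801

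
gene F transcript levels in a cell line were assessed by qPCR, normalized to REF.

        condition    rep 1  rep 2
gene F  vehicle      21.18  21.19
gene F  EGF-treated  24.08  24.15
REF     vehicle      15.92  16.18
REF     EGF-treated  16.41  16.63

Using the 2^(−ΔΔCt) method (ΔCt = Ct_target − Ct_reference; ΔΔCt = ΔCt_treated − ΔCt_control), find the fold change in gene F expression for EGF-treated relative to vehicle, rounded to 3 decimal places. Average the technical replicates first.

0.182

Mean Ct: gene F vehicle 21.185; gene F EGF-treated 24.115; REF vehicle 16.050; REF EGF-treated 16.520
ΔCt(vehicle) = 21.185 − 16.050 = 5.135
ΔCt(EGF-treated) = 24.115 − 16.520 = 7.595
ΔΔCt = 7.595 − 5.135 = 2.460
Fold change = 2^(−2.460) = 0.1817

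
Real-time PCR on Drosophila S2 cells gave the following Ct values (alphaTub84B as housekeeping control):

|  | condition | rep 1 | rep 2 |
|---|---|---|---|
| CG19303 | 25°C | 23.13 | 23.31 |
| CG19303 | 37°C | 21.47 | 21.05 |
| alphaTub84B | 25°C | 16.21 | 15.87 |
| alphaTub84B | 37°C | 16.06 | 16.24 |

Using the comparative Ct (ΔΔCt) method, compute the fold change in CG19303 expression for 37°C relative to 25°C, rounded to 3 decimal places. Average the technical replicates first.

4.199

Mean Ct: CG19303 25°C 23.220; CG19303 37°C 21.260; alphaTub84B 25°C 16.040; alphaTub84B 37°C 16.150
ΔCt(25°C) = 23.220 − 16.040 = 7.180
ΔCt(37°C) = 21.260 − 16.150 = 5.110
ΔΔCt = 5.110 − 7.180 = -2.070
Fold change = 2^(−(-2.070)) = 2^2.070 = 4.1989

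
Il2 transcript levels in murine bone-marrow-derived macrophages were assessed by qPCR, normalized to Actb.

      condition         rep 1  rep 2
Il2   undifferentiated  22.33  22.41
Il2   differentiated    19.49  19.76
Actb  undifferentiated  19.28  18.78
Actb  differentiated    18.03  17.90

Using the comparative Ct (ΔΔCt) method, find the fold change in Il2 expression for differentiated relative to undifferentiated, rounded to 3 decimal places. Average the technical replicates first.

Mean Ct: Il2 undifferentiated 22.370; Il2 differentiated 19.625; Actb undifferentiated 19.030; Actb differentiated 17.965
ΔCt(undifferentiated) = 22.370 − 19.030 = 3.340
ΔCt(differentiated) = 19.625 − 17.965 = 1.660
ΔΔCt = 1.660 − 3.340 = -1.680
Fold change = 2^(−(-1.680)) = 2^1.680 = 3.2043

3.204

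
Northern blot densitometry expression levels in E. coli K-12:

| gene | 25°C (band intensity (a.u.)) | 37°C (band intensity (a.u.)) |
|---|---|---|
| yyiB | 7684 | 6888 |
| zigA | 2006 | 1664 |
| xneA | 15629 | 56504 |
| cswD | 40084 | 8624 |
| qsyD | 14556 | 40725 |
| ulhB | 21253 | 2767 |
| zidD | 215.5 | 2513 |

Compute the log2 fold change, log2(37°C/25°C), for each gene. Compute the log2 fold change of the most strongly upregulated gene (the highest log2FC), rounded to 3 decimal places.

3.544

log2(6888/7684) = -0.158  (yyiB)
log2(1664/2006) = -0.270  (zigA)
log2(56504/15629) = 1.854  (xneA)
log2(8624/40084) = -2.217  (cswD)
log2(40725/14556) = 1.484  (qsyD)
log2(2767/21253) = -2.941  (ulhB)
log2(2513/215.5) = 3.544  (zidD)
zidD is most strongly upregulated.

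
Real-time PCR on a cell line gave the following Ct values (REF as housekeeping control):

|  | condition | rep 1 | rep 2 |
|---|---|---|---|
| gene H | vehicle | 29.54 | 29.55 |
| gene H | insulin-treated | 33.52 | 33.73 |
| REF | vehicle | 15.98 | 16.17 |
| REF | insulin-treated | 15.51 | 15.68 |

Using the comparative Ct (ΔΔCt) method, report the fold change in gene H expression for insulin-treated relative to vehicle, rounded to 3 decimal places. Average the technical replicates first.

0.042

Mean Ct: gene H vehicle 29.545; gene H insulin-treated 33.625; REF vehicle 16.075; REF insulin-treated 15.595
ΔCt(vehicle) = 29.545 − 16.075 = 13.470
ΔCt(insulin-treated) = 33.625 − 15.595 = 18.030
ΔΔCt = 18.030 − 13.470 = 4.560
Fold change = 2^(−4.560) = 0.0424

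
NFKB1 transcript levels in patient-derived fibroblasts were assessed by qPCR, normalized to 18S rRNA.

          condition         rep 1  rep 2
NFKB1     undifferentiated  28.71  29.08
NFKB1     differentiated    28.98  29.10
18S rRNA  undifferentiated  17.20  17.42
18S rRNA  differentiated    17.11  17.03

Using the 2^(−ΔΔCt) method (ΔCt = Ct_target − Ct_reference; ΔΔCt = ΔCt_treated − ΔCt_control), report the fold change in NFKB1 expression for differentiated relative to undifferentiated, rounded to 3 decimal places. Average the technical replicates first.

Mean Ct: NFKB1 undifferentiated 28.895; NFKB1 differentiated 29.040; 18S rRNA undifferentiated 17.310; 18S rRNA differentiated 17.070
ΔCt(undifferentiated) = 28.895 − 17.310 = 11.585
ΔCt(differentiated) = 29.040 − 17.070 = 11.970
ΔΔCt = 11.970 − 11.585 = 0.385
Fold change = 2^(−0.385) = 0.7658

0.766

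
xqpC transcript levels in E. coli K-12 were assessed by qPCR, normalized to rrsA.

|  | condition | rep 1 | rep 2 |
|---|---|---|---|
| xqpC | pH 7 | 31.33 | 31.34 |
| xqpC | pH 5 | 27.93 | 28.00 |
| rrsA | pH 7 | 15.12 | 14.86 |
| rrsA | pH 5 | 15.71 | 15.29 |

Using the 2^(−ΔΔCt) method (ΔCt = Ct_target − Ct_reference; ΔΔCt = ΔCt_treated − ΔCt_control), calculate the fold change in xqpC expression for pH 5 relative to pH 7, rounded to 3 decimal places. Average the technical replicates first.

Mean Ct: xqpC pH 7 31.335; xqpC pH 5 27.965; rrsA pH 7 14.990; rrsA pH 5 15.500
ΔCt(pH 7) = 31.335 − 14.990 = 16.345
ΔCt(pH 5) = 27.965 − 15.500 = 12.465
ΔΔCt = 12.465 − 16.345 = -3.880
Fold change = 2^(−(-3.880)) = 2^3.880 = 14.7230

14.723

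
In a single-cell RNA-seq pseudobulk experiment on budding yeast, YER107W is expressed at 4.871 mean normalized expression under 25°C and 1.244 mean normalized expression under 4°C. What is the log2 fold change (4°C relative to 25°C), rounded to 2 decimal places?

Fold change = 1.244 / 4.871 = 0.2554
log2(0.2554) = -1.969

-1.97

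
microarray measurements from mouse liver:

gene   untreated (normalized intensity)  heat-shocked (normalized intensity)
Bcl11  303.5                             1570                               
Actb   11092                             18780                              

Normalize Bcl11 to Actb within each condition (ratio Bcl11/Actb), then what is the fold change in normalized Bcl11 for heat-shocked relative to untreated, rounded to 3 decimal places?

Bcl11/Actb (untreated) = 303.5 / 11092 = 0.027362
Bcl11/Actb (heat-shocked) = 1570 / 18780 = 0.0836
Fold change = 0.0836 / 0.027362 = 3.0553

3.055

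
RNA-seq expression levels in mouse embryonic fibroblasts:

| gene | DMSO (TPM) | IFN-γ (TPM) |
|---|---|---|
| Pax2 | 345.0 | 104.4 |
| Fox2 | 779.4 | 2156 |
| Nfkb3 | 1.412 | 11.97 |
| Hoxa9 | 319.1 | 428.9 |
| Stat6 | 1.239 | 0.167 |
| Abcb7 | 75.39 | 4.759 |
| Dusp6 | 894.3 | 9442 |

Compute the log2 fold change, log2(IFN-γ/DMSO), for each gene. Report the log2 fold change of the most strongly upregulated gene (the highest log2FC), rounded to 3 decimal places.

log2(104.4/345.0) = -1.724  (Pax2)
log2(2156/779.4) = 1.468  (Fox2)
log2(11.97/1.412) = 3.084  (Nfkb3)
log2(428.9/319.1) = 0.427  (Hoxa9)
log2(0.167/1.239) = -2.891  (Stat6)
log2(4.759/75.39) = -3.986  (Abcb7)
log2(9442/894.3) = 3.400  (Dusp6)
Dusp6 is most strongly upregulated.

3.400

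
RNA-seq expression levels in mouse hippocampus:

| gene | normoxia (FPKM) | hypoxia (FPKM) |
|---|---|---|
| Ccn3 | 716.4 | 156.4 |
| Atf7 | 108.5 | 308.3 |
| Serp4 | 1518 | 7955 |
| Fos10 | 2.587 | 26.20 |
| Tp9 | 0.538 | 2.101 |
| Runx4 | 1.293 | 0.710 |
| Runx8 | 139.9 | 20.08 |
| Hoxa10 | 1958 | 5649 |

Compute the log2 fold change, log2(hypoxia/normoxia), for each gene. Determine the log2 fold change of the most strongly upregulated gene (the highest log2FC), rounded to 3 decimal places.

3.340

log2(156.4/716.4) = -2.196  (Ccn3)
log2(308.3/108.5) = 1.507  (Atf7)
log2(7955/1518) = 2.390  (Serp4)
log2(26.20/2.587) = 3.340  (Fos10)
log2(2.101/0.538) = 1.965  (Tp9)
log2(0.710/1.293) = -0.865  (Runx4)
log2(20.08/139.9) = -2.801  (Runx8)
log2(5649/1958) = 1.529  (Hoxa10)
Fos10 is most strongly upregulated.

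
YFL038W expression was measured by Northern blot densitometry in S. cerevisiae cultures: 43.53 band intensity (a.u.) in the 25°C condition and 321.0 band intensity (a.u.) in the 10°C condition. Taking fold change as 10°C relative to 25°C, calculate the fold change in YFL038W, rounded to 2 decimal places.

Fold change = 321.0 / 43.53 = 7.374
YFL038W is upregulated.

7.37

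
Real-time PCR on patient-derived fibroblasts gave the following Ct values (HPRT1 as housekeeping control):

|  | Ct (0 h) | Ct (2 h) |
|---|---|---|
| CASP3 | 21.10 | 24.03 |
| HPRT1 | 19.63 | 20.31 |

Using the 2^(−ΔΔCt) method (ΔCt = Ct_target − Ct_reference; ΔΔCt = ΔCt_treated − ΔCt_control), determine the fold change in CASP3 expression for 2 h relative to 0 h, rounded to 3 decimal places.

0.210

ΔCt(0 h) = 21.100 − 19.630 = 1.470
ΔCt(2 h) = 24.030 − 20.310 = 3.720
ΔΔCt = 3.720 − 1.470 = 2.250
Fold change = 2^(−2.250) = 0.2102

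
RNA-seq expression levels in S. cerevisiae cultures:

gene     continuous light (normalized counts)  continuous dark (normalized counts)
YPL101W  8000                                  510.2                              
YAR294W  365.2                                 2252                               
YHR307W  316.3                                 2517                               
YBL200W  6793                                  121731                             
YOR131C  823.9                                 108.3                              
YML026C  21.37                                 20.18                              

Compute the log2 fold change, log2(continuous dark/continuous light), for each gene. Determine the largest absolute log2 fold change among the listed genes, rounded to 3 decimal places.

4.164

log2(510.2/8000) = -3.971  (YPL101W)
log2(2252/365.2) = 2.624  (YAR294W)
log2(2517/316.3) = 2.992  (YHR307W)
log2(121731/6793) = 4.164  (YBL200W)
log2(108.3/823.9) = -2.927  (YOR131C)
log2(20.18/21.37) = -0.083  (YML026C)
The largest magnitude belongs to YBL200W.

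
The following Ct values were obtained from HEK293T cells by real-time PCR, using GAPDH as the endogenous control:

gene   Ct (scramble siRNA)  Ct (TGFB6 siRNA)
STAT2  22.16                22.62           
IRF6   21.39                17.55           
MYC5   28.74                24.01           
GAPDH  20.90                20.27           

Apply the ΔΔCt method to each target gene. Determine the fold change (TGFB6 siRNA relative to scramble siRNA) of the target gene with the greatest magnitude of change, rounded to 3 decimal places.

STAT2: ΔΔCt = (22.62−20.27) − (22.16−20.90) = 2.35 − 1.26 = 1.09; fold change = 2^-1.09 = 0.470
IRF6: ΔΔCt = (17.55−20.27) − (21.39−20.90) = -2.72 − 0.49 = -3.21; fold change = 2^3.21 = 9.254
MYC5: ΔΔCt = (24.01−20.27) − (28.74−20.90) = 3.74 − 7.84 = -4.10; fold change = 2^4.10 = 17.148
MYC5 has the largest |ΔΔCt| = 4.10.

17.148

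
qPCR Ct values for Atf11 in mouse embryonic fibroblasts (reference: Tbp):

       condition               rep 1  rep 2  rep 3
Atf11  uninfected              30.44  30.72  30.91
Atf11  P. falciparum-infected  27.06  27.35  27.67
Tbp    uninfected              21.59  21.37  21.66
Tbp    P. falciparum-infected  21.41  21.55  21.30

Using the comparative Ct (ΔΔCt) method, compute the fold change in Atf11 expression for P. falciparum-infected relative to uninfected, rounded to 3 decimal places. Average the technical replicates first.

Mean Ct: Atf11 uninfected 30.690; Atf11 P. falciparum-infected 27.360; Tbp uninfected 21.540; Tbp P. falciparum-infected 21.420
ΔCt(uninfected) = 30.690 − 21.540 = 9.150
ΔCt(P. falciparum-infected) = 27.360 − 21.420 = 5.940
ΔΔCt = 5.940 − 9.150 = -3.210
Fold change = 2^(−(-3.210)) = 2^3.210 = 9.2535

9.254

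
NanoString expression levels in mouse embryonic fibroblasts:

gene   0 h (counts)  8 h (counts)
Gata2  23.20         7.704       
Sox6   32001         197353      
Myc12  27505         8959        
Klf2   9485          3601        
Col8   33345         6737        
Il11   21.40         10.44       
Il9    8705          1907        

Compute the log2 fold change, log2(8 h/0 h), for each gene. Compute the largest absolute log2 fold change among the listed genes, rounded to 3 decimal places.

log2(7.704/23.20) = -1.590  (Gata2)
log2(197353/32001) = 2.625  (Sox6)
log2(8959/27505) = -1.618  (Myc12)
log2(3601/9485) = -1.397  (Klf2)
log2(6737/33345) = -2.307  (Col8)
log2(10.44/21.40) = -1.035  (Il11)
log2(1907/8705) = -2.191  (Il9)
The largest magnitude belongs to Sox6.

2.625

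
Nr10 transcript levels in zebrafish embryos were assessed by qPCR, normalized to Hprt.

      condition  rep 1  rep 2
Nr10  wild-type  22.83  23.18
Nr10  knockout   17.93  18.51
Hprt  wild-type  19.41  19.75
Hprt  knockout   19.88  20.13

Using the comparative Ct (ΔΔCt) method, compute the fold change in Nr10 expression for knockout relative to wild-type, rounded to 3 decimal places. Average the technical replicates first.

Mean Ct: Nr10 wild-type 23.005; Nr10 knockout 18.220; Hprt wild-type 19.580; Hprt knockout 20.005
ΔCt(wild-type) = 23.005 − 19.580 = 3.425
ΔCt(knockout) = 18.220 − 20.005 = -1.785
ΔΔCt = -1.785 − 3.425 = -5.210
Fold change = 2^(−(-5.210)) = 2^5.210 = 37.0140

37.014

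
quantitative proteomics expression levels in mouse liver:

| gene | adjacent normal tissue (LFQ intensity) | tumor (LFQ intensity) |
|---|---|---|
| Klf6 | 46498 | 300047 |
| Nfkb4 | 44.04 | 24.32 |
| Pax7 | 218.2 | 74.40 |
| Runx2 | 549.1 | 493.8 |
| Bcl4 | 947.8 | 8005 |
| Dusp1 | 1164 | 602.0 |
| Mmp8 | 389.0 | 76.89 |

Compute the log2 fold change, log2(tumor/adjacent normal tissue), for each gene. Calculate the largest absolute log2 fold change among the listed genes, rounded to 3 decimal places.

3.078

log2(300047/46498) = 2.690  (Klf6)
log2(24.32/44.04) = -0.857  (Nfkb4)
log2(74.40/218.2) = -1.552  (Pax7)
log2(493.8/549.1) = -0.153  (Runx2)
log2(8005/947.8) = 3.078  (Bcl4)
log2(602.0/1164) = -0.951  (Dusp1)
log2(76.89/389.0) = -2.339  (Mmp8)
The largest magnitude belongs to Bcl4.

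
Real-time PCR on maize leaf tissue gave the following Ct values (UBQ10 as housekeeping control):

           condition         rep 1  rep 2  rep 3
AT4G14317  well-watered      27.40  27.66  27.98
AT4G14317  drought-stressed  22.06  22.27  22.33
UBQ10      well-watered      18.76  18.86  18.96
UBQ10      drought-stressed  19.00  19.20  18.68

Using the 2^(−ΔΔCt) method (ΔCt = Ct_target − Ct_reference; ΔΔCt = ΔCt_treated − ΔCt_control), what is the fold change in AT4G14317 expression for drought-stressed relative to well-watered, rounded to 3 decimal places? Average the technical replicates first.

Mean Ct: AT4G14317 well-watered 27.680; AT4G14317 drought-stressed 22.220; UBQ10 well-watered 18.860; UBQ10 drought-stressed 18.960
ΔCt(well-watered) = 27.680 − 18.860 = 8.820
ΔCt(drought-stressed) = 22.220 − 18.960 = 3.260
ΔΔCt = 3.260 − 8.820 = -5.560
Fold change = 2^(−(-5.560)) = 2^5.560 = 47.1766

47.177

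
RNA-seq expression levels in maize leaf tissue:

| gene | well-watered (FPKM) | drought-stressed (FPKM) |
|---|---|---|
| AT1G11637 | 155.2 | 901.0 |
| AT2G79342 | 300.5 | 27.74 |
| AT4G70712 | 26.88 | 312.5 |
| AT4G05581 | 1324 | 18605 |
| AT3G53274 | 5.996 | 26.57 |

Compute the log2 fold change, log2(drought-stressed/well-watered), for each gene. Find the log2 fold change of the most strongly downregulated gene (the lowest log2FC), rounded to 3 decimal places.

log2(901.0/155.2) = 2.537  (AT1G11637)
log2(27.74/300.5) = -3.437  (AT2G79342)
log2(312.5/26.88) = 3.539  (AT4G70712)
log2(18605/1324) = 3.813  (AT4G05581)
log2(26.57/5.996) = 2.148  (AT3G53274)
AT2G79342 is most strongly downregulated.

-3.437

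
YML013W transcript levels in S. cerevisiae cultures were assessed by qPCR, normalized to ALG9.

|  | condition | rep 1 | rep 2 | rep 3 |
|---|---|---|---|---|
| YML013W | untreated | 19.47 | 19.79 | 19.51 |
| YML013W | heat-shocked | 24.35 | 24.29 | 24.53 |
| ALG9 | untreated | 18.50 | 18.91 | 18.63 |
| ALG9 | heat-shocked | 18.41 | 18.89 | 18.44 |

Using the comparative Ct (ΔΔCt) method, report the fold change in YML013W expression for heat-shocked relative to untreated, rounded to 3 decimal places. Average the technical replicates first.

0.033

Mean Ct: YML013W untreated 19.590; YML013W heat-shocked 24.390; ALG9 untreated 18.680; ALG9 heat-shocked 18.580
ΔCt(untreated) = 19.590 − 18.680 = 0.910
ΔCt(heat-shocked) = 24.390 − 18.580 = 5.810
ΔΔCt = 5.810 − 0.910 = 4.900
Fold change = 2^(−4.900) = 0.0335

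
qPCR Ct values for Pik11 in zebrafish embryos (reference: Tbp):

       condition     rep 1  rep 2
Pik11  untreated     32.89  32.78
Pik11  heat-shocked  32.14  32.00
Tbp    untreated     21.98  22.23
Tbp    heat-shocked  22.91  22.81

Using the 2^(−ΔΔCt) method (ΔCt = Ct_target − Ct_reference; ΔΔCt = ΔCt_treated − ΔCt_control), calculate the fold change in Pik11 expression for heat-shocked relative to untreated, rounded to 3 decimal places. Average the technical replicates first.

2.868

Mean Ct: Pik11 untreated 32.835; Pik11 heat-shocked 32.070; Tbp untreated 22.105; Tbp heat-shocked 22.860
ΔCt(untreated) = 32.835 − 22.105 = 10.730
ΔCt(heat-shocked) = 32.070 − 22.860 = 9.210
ΔΔCt = 9.210 − 10.730 = -1.520
Fold change = 2^(−(-1.520)) = 2^1.520 = 2.8679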